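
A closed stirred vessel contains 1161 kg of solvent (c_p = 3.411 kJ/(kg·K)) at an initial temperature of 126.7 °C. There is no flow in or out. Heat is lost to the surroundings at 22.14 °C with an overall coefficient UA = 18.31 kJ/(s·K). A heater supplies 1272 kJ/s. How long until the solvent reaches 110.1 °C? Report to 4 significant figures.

M c_p dT/dt = −UA(T − T_amb) + Q̇.
τ = M c_p/UA = 216.285 s; T_ss = T_amb + Q̇/UA = 22.14 + 1272/18.31 = 91.6102 °C.
T(t) = T_ss + (T₀ − T_ss)e^(−t/τ); set T = 110.1:
t = −τ ln[(T − T_ss)/(T₀ − T_ss)] = −216.285 · ln(0.526928) = 138.572 s.

138.6 s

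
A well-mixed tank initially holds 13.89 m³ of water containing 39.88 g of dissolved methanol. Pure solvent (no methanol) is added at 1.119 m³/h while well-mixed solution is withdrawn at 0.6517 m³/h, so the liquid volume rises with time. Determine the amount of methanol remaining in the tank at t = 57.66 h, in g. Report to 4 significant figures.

Let m(t) be the amount of methanol. Volume: V(t) = V₀ + (Q_in − Q_out) t = 13.89 + 0.467300 t; V(57.66) = 40.8345 m³.
Solute balance: dm/dt = 0 − Q_out C = −Q_out m/V(t).
dm/m = −Q_out dt/(V₀ + 0.467300 t); integrating gives ln(m/m₀) = −(Q_out/(Q_in−Q_out)) ln(V/V₀).
m = m₀ (V₀/V)^(Q_out/(Q_in−Q_out)) = 39.88 × (13.89/40.8345)^(1.39461) = 8.86391 g.

8.864 g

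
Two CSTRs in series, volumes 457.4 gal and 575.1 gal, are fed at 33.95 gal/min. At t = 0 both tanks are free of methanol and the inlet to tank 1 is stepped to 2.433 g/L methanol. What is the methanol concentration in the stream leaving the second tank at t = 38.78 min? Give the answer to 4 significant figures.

Time constants: τᵢ = Vᵢ/Q for each well-mixed tank.
τ₁ = 457.4/33.95 = 13.4728 min; τ₂ = 575.1/33.95 = 16.9396 min.
Solving the cascade with C₁(0)=C₂(0)=0 gives C₂(t) = C_in[1 − (τ₁ e^(−t/τ₁) − τ₂ e^(−t/τ₂))/(τ₁ − τ₂)].
At t = 38.78: e^(−t/τ₁) = 0.0562245, e^(−t/τ₂) = 0.101337.
C₂ = 2.433·[1 − (13.4728·0.0562245 − 16.9396·0.101337)/(-3.46686)] = 2.433·0.723351 = 1.75991 g/L.

1.760 g/L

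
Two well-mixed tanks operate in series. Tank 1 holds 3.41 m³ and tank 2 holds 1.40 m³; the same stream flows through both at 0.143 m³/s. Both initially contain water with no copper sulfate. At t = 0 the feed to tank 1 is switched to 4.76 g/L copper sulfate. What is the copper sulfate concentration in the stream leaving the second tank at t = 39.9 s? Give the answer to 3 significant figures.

Each tank obeys Vᵢ dCᵢ/dt = Q(Cᵢ₋₁ − Cᵢ), so τᵢ = Vᵢ/Q.
τ₁ = 3.41/0.143 = 23.846 s; τ₂ = 1.40/0.143 = 9.7902 s.
Tank 1: C₁ = C_in(1 − e^(−t/τ₁)). Tank 2 (τ₁ ≠ τ₂): C₂ = C_in[1 − (τ₁ e^(−t/τ₁) − τ₂ e^(−t/τ₂))/(τ₁ − τ₂)].
At t = 39.9: e^(−t/τ₁) = 0.18764, e^(−t/τ₂) = 0.016984.
C₂ = 4.76·[1 − (23.846·0.18764 − 9.7902·0.016984)/(14.056)] = 4.76·0.69349 = 3.3010 g/L.

3.30 g/L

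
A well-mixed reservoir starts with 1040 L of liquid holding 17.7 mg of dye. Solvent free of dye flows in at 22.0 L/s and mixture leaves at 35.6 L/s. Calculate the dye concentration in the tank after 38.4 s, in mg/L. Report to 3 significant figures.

Let m(t) be the amount of dye. Volume: V(t) = V₀ + (Q_in − Q_out) t = 1040 − 13.600 t; V(38.4) = 517.76 L.
No dye enters, so dm/dt = −Q_out · (m/V).
dm/m = −Q_out dt/(V₀ − 13.600 t); integrating gives ln(m/m₀) = −(Q_out/(Q_in−Q_out)) ln(V/V₀).
m = m₀ (V₀/V)^(Q_out/(Q_in−Q_out)) = 17.7 × (1040/517.76)^(-2.6176) = 2.8515 mg.
C = m/V = 2.8515/517.76 = 0.0055074 mg/L.

0.00551 mg/L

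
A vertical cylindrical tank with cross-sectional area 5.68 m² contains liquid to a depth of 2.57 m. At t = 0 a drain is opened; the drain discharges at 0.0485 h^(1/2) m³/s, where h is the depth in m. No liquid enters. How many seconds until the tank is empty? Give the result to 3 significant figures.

375 s

A dh/dt = −Q_out = −0.0485 √h.
Separate and integrate: 2(√h − √h₀) = −(0.0485/A) t.
Set h = 0: 2√h₀ = (0.0485/A) t_empty ⇒ t_empty = 2A√h₀/0.0485.
t_empty = 2·5.68·√2.57/0.0485 = 11.360·1.6031/0.0485 = 375.49 s.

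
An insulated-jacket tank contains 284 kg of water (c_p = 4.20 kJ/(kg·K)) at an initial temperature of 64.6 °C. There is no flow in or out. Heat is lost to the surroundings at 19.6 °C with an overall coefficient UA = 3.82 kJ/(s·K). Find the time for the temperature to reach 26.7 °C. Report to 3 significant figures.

M c_p dT/dt = −UA(T − T_amb).
τ = M c_p/UA = 312.25 s; T_ss = T_amb = 19.600 °C.
T(t) = T_ss + (T₀ − T_ss)e^(−t/τ); set T = 26.7:
t = −τ ln[(T − T_ss)/(T₀ − T_ss)] = −312.25 · ln(0.15778) = 576.59 s.

577 s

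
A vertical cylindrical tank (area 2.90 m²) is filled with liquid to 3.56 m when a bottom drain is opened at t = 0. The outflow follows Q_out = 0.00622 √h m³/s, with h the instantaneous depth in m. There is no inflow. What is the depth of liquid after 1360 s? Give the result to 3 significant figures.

With no inflow, A dh/dt = −0.00622 √h.
Separate and integrate: 2(√h − √h₀) = −(0.00622/A) t.
√h = √3.56 − 0.00622·1360/(2·2.90) = 1.8868 − 1.4585 = 0.42831.
h = 0.42831² = 0.18345 m.

0.183 m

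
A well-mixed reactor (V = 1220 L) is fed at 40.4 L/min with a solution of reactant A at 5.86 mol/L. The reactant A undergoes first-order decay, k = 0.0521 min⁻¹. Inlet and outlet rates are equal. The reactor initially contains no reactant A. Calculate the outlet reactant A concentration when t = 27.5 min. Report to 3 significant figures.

2.06 mol/L

Accumulation = in − out − consumed: V dC/dt = Q C_in − Q C − k V C.
dC/dt = (Q/V) C_in − (Q/V + k) C; effective rate a = Q/V + k = 0.033115 + 0.0521 = 0.085215 min⁻¹.
C_ss = Q C_in/(Q + kV) = 2.2772 mol/L; C(t) = C_ss + (C₀ − C_ss) e^(−a t).
C(27.5) = 2.2772 + (-2.2772)·e^(−0.085215·27.5) = 2.2772 + (-2.2772)·0.096000 = 2.0586 mol/L.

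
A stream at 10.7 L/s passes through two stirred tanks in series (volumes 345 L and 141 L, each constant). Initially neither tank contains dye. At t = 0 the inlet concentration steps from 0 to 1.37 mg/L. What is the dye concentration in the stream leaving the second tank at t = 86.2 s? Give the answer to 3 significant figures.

1.21 mg/L

Species balance on tank i: dCᵢ/dt = (Cᵢ₋₁ − Cᵢ)/τᵢ with τᵢ = Vᵢ/Q.
τ₁ = 345/10.7 = 32.243 s; τ₂ = 141/10.7 = 13.178 s.
Solving the cascade with C₁(0)=C₂(0)=0 gives C₂(t) = C_in[1 − (τ₁ e^(−t/τ₁) − τ₂ e^(−t/τ₂))/(τ₁ − τ₂)].
At t = 86.2: e^(−t/τ₁) = 0.069014, e^(−t/τ₂) = 0.0014424.
C₂ = 1.37·[1 − (32.243·0.069014 − 13.178·0.0014424)/(19.065)] = 1.37·0.88428 = 1.2115 mg/L.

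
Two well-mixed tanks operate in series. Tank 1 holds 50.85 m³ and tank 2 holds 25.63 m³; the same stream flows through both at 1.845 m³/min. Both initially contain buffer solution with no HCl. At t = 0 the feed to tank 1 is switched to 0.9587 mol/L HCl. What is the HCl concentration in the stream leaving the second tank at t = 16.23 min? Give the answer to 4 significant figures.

Each tank obeys Vᵢ dCᵢ/dt = Q(Cᵢ₋₁ − Cᵢ), so τᵢ = Vᵢ/Q.
τ₁ = 50.85/1.845 = 27.5610 min; τ₂ = 25.63/1.845 = 13.8916 min.
Solving the cascade with C₁(0)=C₂(0)=0 gives C₂(t) = C_in[1 − (τ₁ e^(−t/τ₁) − τ₂ e^(−t/τ₂))/(τ₁ − τ₂)].
At t = 16.23: e^(−t/τ₁) = 0.554951, e^(−t/τ₂) = 0.310885.
C₂ = 0.9587·[1 − (27.5610·0.554951 − 13.8916·0.310885)/(13.6694)] = 0.9587·0.197016 = 0.188879 mol/L.

0.1889 mol/L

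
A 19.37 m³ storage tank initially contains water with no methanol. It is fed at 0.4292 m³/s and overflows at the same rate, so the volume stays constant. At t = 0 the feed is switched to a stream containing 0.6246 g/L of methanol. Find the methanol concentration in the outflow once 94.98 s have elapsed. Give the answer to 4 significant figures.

Accumulation = in − out for the solute gives V dC/dt = Q(C_in − C).
So dC/dt = (C_in − C)/τ with τ = V/Q = 19.37/0.4292 = 45.1305 s.
Integrating: C(t) = C_in + (C₀ − C_in) e^(−t/τ).
C(94.98) = 0.6246 + (0 − 0.6246)·e^(−94.98/45.1305) = 0.6246 + (-0.624600)·0.121899 = 0.548462 g/L.

0.5485 g/L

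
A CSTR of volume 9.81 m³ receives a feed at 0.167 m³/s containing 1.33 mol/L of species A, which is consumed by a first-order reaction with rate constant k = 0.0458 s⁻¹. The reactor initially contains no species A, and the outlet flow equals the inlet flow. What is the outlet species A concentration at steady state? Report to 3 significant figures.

Accumulation = in − out − consumed: V dC/dt = Q C_in − Q C − k V C.
Steady state (dC/dt = 0): C_ss = Q C_in/(Q + kV) = C_in/(1 + kV/Q).
C_ss = 0.167·1.33/(0.167 + 0.0458·9.81) = 0.22211/0.61630 = 0.36039 mol/L.

0.360 mol/L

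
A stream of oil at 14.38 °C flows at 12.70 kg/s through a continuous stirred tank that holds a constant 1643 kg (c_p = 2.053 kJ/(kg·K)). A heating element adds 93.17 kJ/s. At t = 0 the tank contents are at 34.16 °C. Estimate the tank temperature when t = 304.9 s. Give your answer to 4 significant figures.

19.49 °C

First-law balance (no shaft work): M c_p dT/dt = ṁ c_p (T_in − T) + 93.17.
τ = M/ṁ = 129.370 s; T_ss = T_in + Q̇/(ṁ c_p) = 14.38 + 93.17/(12.70·2.053) = 17.9534 °C.
T approaches T_ss exponentially: T(t) = T_ss + (T₀ − T_ss) e^(−t/τ).
T(304.9) = 17.9534 + (16.2066)·e^(−304.9/129.370) = 17.9534 + (16.2066)·0.0947224 = 19.4885 °C.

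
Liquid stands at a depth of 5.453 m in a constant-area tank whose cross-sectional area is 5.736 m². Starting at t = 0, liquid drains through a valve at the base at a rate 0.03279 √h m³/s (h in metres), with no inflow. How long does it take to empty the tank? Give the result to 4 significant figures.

817.0 s

Unsteady balance on liquid volume: A dh/dt = −0.03279 √h.
∫ h^(−1/2) dh = −(0.03279/A) ∫ dt, giving 2√h = 2√h₀ − (0.03279/A) t.
Tank is empty when √h = 0: t_empty = 2A√h₀/0.03279.
t_empty = 2·5.736·√5.453/0.03279 = 11.4720·2.33517/0.03279 = 816.988 s.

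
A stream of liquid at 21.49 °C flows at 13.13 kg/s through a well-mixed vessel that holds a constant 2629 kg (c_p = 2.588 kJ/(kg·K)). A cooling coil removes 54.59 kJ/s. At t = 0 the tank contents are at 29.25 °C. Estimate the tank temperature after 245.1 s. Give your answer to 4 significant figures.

First-law balance (no shaft work): M c_p dT/dt = ṁ c_p (T_in − T) − 54.59.
τ = M/ṁ = 200.228 s; T_ss = T_in − Q̇/(ṁ c_p) = 21.49 − 54.59/(13.13·2.588) = 19.8835 °C.
Integrating: T(t) = T_ss + (T₀ − T_ss) e^(−t/τ).
T(245.1) = 19.8835 + (9.36651)·e^(−245.1/200.228) = 19.8835 + (9.36651)·0.294022 = 22.6374 °C.

22.64 °C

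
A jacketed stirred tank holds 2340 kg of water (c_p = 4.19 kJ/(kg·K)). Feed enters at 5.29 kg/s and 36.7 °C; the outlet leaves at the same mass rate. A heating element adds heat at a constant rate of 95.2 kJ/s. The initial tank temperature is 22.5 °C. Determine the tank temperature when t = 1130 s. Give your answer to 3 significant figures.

Heat balance on the well-mixed liquid: M c_p dT/dt = ṁ c_p (T_in − T) + 95.2.
Rearrange: dT/dt = (T_ss − T)/τ with τ = M/ṁ = 442.34 s and T_ss = T_in + Q̇/(ṁ c_p) = 40.995 °C.
Integrating: T(t) = T_ss + (T₀ − T_ss) e^(−t/τ).
T(1130) = 40.995 + (-18.495)·e^(−1130/442.34) = 40.995 + (-18.495)·0.077725 = 39.558 °C.

39.6 °C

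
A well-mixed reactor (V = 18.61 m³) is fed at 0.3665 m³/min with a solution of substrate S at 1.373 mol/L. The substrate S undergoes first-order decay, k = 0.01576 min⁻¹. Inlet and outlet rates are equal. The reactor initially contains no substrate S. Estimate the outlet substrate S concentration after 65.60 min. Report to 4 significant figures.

0.6882 mol/L

Accumulation = in − out − consumed: V dC/dt = Q C_in − Q C − k V C.
dC/dt = (Q/V) C_in − (Q/V + k) C; effective rate a = Q/V + k = 0.0196937 + 0.01576 = 0.0354537 min⁻¹.
C_ss = Q C_in/(Q + kV) = 0.762670 mol/L; C(t) = C_ss + (C₀ − C_ss) e^(−a t).
C(65.60) = 0.762670 + (-0.762670)·e^(−0.0354537·65.60) = 0.762670 + (-0.762670)·0.0977088 = 0.688150 mol/L.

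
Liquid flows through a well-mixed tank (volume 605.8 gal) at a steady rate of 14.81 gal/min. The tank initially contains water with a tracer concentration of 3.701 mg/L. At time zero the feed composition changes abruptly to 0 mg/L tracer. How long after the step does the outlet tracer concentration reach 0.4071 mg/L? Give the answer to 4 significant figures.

90.29 min

Species balance: V dC/dt = Q(C_in − C) ⇒ τ = V/Q = 40.9048 min.
C(t) = C_in + (C₀ − C_in) e^(−t/τ). Set C = 0.4071 and solve for t:
e^(−t/τ) = (C − C_in)/(C₀ − C_in) = (0.4071 − 0)/(3.701 − 0) = 0.109997
t = −τ ln(…) = 40.9048 × 2.20730 = 90.2891 min.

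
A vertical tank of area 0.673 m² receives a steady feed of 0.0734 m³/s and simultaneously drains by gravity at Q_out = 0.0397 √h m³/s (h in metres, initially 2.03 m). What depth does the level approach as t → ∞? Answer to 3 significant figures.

3.42 m

Mass balance (ρ constant): A dh/dt = Q_in − 0.0397 √h. At steady state dh/dt = 0:
Q_in = 0.0397 √h_ss ⇒ √h_ss = 0.0734/0.0397 = 1.8489.
h_ss = 1.8489² = 3.4183 m. (Since h₀ = 2.03 m < h_ss, the level will rise toward this value.)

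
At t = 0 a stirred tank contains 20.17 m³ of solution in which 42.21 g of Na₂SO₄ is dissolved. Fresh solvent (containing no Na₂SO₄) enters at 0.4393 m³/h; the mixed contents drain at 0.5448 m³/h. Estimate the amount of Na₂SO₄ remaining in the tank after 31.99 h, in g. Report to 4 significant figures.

16.40 g

Total volume: dV/dt = Q_in − Q_out = -0.105500 m³/h, so V(t) = 20.17 − 0.105500 t and V(31.99) = 16.7951 m³.
No Na₂SO₄ enters, so dm/dt = −Q_out · (m/V).
Separate: dm/m = −Q_out dt/V(t) ⇒ ln(m/m₀) = −(Q_out/(Q_in−Q_out)) ln(V/V₀).
m = m₀ (V₀/V)^(Q_out/(Q_in−Q_out)) = 42.21 × (20.17/16.7951)^(-5.16398) = 16.3966 g.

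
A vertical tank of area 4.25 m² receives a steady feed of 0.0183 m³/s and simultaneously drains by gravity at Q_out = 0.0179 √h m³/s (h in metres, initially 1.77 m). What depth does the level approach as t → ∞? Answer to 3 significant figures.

1.05 m

A dh/dt = Q_in − 0.0179 √h. Steady state requires inflow = outflow:
Q_in = 0.0179 √h_ss ⇒ √h_ss = 0.0183/0.0179 = 1.0223.
h_ss = 1.0223² = 1.0452 m. (Since h₀ = 1.77 m > h_ss, the level will fall toward this value.)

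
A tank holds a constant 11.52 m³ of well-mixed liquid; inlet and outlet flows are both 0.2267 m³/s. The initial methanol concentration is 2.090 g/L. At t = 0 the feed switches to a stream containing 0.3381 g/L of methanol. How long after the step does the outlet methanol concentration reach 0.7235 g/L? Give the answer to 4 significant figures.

76.94 s

Species balance on the tank: V dC/dt = Q(C_in − C), so τ = V/Q = 50.8161 s.
C(t) = C_in + (C₀ − C_in) e^(−t/τ). Set C = 0.7235 and solve for t:
e^(−t/τ) = (C − C_in)/(C₀ − C_in) = (0.7235 − 0.3381)/(2.090 − 0.3381) = 0.219990
t = −τ ln(…) = 50.8161 × 1.51417 = 76.9444 s.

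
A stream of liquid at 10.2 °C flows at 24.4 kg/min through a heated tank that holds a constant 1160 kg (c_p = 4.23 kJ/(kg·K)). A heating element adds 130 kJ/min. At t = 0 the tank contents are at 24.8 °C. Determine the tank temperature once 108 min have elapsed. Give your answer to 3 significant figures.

12.8 °C

M c_p dT/dt = ṁ c_p (T_in − T) + Q̇.
Rearrange: dT/dt = (T_ss − T)/τ with τ = M/ṁ = 47.541 min and T_ss = T_in + Q̇/(ṁ c_p) = 11.460 °C.
This is linear first-order; T(t) = T_ss + (T₀ − T_ss) e^(−t/τ).
T(108) = 11.460 + (13.340)·e^(−108/47.541) = 11.460 + (13.340)·0.10313 = 12.835 °C.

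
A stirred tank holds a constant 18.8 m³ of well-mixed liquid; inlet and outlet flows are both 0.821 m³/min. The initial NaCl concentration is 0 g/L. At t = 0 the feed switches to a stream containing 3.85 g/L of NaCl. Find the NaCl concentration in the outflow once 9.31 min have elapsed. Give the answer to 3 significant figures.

1.29 g/L

Unsteady species balance (constant V, well mixed): V dC/dt = Q(C_in − C).
So dC/dt = (C_in − C)/τ with τ = V/Q = 18.8/0.821 = 22.899 min.
This is linear first-order; C(t) = C_in + (C₀ − C_in) e^(−t/τ).
C(9.31) = 3.85 + (0 − 3.85)·e^(−9.31/22.899) = 3.85 + (-3.8500)·0.66593 = 1.2862 g/L.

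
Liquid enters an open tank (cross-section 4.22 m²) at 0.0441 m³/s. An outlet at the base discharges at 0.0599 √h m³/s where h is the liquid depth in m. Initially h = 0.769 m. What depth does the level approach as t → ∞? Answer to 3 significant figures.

0.542 m

A dh/dt = Q_in − 0.0599 √h. Steady state requires inflow = outflow:
Q_in = 0.0599 √h_ss ⇒ √h_ss = 0.0441/0.0599 = 0.73623.
h_ss = 0.73623² = 0.54203 m. (Since h₀ = 0.769 m > h_ss, the level will fall toward this value.)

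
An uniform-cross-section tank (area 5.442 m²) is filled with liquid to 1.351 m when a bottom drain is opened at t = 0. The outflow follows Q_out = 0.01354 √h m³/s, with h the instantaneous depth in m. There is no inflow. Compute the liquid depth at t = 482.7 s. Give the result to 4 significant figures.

Volume balance on the tank: A dh/dt = −0.01354 √h.
This is separable: 2 d(√h)/dt = −0.01354/A, so √h = √h₀ − (0.01354/(2A)) t.
√h = √1.351 − 0.01354·482.7/(2·5.442) = 1.16233 − 0.600492 = 0.561833.
h = 0.561833² = 0.315656 m.

0.3157 m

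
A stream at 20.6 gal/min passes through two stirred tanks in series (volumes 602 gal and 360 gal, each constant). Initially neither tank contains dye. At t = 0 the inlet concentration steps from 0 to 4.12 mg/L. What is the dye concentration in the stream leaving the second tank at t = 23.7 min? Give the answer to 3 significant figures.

1.14 mg/L

Species balance on tank i: dCᵢ/dt = (Cᵢ₋₁ − Cᵢ)/τᵢ with τᵢ = Vᵢ/Q.
τ₁ = 602/20.6 = 29.223 min; τ₂ = 360/20.6 = 17.476 min.
Tank 1: C₁ = C_in(1 − e^(−t/τ₁)). Tank 2 (τ₁ ≠ τ₂): C₂ = C_in[1 − (τ₁ e^(−t/τ₁) − τ₂ e^(−t/τ₂))/(τ₁ − τ₂)].
At t = 23.7: e^(−t/τ₁) = 0.44441, e^(−t/τ₂) = 0.25765.
C₂ = 4.12·[1 − (29.223·0.44441 − 17.476·0.25765)/(11.748)] = 4.12·0.27775 = 1.1443 mg/L.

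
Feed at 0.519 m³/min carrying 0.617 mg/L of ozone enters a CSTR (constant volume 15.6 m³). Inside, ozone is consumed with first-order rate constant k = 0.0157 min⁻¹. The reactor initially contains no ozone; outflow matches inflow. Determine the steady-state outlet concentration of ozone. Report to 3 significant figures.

0.419 mg/L

V dC/dt = Q(C_in − C) − k V C.
At steady state: 0 = Q C_in − (Q + kV) C_ss, so C_ss = Q C_in/(Q + kV).
C_ss = 0.519·0.617/(0.519 + 0.0157·15.6) = 0.32022/0.76392 = 0.41918 mg/L.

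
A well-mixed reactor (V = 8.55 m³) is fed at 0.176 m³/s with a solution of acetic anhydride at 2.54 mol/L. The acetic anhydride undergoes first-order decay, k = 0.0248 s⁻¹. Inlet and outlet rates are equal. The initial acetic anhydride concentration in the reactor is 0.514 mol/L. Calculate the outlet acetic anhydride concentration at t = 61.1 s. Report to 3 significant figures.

1.11 mol/L

V dC/dt = Q(C_in − C) − k V C.
dC/dt = (Q/V) C_in − (Q/V + k) C; effective rate a = Q/V + k = 0.020585 + 0.0248 = 0.045385 s⁻¹.
C_ss = Q C_in/(Q + kV) = 1.1520 mol/L; C(t) = C_ss + (C₀ − C_ss) e^(−a t).
C(61.1) = 1.1520 + (-0.63805)·e^(−0.045385·61.1) = 1.1520 + (-0.63805)·0.062474 = 1.1122 mol/L.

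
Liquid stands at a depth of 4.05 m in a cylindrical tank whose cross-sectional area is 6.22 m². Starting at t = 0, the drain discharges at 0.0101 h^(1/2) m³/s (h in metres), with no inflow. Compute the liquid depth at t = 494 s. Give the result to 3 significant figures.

A dh/dt = −Q_out = −0.0101 √h.
∫ h^(−1/2) dh = −(0.0101/A) ∫ dt, giving 2√h = 2√h₀ − (0.0101/A) t.
√h = √4.05 − 0.0101·494/(2·6.22) = 2.0125 − 0.40108 = 1.6114.
h = 1.6114² = 2.5966 m.

2.60 m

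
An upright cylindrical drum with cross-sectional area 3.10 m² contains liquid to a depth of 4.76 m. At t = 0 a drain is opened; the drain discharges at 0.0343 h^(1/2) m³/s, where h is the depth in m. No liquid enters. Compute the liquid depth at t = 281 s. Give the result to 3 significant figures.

0.393 m

A dh/dt = −Q_out = −0.0343 √h.
∫ h^(−1/2) dh = −(0.0343/A) ∫ dt, giving 2√h = 2√h₀ − (0.0343/A) t.
√h = √4.76 − 0.0343·281/(2·3.10) = 2.1817 − 1.5546 = 0.62718.
h = 0.62718² = 0.39335 m.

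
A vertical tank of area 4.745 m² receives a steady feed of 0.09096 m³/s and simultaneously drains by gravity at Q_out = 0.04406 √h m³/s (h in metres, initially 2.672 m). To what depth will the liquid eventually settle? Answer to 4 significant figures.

4.262 m

A dh/dt = Q_in − 0.04406 √h. Steady state requires inflow = outflow:
Q_in = 0.04406 √h_ss ⇒ √h_ss = 0.09096/0.04406 = 2.06446.
h_ss = 2.06446² = 4.26199 m. (Since h₀ = 2.672 m < h_ss, the level will rise toward this value.)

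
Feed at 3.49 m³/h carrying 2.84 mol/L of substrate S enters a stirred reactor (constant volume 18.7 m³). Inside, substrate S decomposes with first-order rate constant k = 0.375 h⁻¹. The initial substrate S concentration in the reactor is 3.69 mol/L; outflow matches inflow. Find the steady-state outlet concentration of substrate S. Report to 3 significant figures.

Species balance: V dC/dt = Q C_in − Q C − k V C.
At steady state: 0 = Q C_in − (Q + kV) C_ss, so C_ss = Q C_in/(Q + kV).
C_ss = 3.49·2.84/(3.49 + 0.375·18.7) = 9.9116/10.502 = 0.94374 mol/L.

0.944 mol/L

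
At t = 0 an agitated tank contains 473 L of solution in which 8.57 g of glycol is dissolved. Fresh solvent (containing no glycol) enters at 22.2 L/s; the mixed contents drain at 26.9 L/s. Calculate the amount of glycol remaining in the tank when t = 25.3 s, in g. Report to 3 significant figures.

1.63 g

Total volume: dV/dt = Q_in − Q_out = -4.7000 L/s, so V(t) = 473 − 4.7000 t and V(25.3) = 354.09 L.
Solute balance: dm/dt = 0 − Q_out C = −Q_out m/V(t).
Separate: dm/m = −Q_out dt/V(t) ⇒ ln(m/m₀) = −(Q_out/(Q_in−Q_out)) ln(V/V₀).
m = m₀ (V₀/V)^(Q_out/(Q_in−Q_out)) = 8.57 × (473/354.09)^(-5.7234) = 1.6341 g.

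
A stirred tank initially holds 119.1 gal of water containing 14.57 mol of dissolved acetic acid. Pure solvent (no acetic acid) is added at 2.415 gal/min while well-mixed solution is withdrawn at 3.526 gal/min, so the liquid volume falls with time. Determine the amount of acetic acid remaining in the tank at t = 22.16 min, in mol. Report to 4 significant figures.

6.987 mol

Total volume: dV/dt = Q_in − Q_out = -1.11100 gal/min, so V(t) = 119.1 − 1.11100 t and V(22.16) = 94.4802 gal.
Species balance (pure solvent in): dm/dt = −Q_out · m/V(t).
Separate: dm/m = −Q_out dt/V(t) ⇒ ln(m/m₀) = −(Q_out/(Q_in−Q_out)) ln(V/V₀).
m = m₀ (V₀/V)^(Q_out/(Q_in−Q_out)) = 14.57 × (119.1/94.4802)^(-3.17372) = 6.98677 mol.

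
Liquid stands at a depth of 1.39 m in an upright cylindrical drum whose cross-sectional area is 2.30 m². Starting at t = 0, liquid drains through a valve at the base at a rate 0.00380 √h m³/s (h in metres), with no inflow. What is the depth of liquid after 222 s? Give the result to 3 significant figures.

0.991 m

With no inflow, A dh/dt = −0.00380 √h.
This is separable: 2 d(√h)/dt = −0.00380/A, so √h = √h₀ − (0.00380/(2A)) t.
√h = √1.39 − 0.00380·222/(2·2.30) = 1.1790 − 0.18339 = 0.99559.
h = 0.99559² = 0.99120 m.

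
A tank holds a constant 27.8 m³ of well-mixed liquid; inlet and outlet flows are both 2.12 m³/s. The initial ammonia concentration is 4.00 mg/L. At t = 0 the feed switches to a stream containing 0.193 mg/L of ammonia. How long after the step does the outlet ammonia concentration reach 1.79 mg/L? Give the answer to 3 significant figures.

11.4 s

Species balance on the tank: V dC/dt = Q(C_in − C), so τ = V/Q = 13.113 s.
C(t) = C_in + (C₀ − C_in) e^(−t/τ). Set C = 1.79 and solve for t:
e^(−t/τ) = (C − C_in)/(C₀ − C_in) = (1.79 − 0.193)/(4.00 − 0.193) = 0.41949
t = −τ ln(…) = 13.113 × 0.86871 = 11.392 s.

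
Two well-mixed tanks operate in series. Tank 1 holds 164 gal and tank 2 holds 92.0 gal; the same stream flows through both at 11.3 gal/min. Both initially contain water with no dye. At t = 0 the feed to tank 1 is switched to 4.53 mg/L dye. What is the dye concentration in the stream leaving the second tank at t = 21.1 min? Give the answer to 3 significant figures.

2.55 mg/L

Species balance on tank i: dCᵢ/dt = (Cᵢ₋₁ − Cᵢ)/τᵢ with τᵢ = Vᵢ/Q.
τ₁ = 164/11.3 = 14.513 min; τ₂ = 92.0/11.3 = 8.1416 min.
Tank 1: C₁ = C_in(1 − e^(−t/τ₁)). Tank 2 (τ₁ ≠ τ₂): C₂ = C_in[1 − (τ₁ e^(−t/τ₁) − τ₂ e^(−t/τ₂))/(τ₁ − τ₂)].
At t = 21.1: e^(−t/τ₁) = 0.23367, e^(−t/τ₂) = 0.074898.
C₂ = 4.53·[1 − (14.513·0.23367 − 8.1416·0.074898)/(6.3717)] = 4.53·0.56345 = 2.5524 mg/L.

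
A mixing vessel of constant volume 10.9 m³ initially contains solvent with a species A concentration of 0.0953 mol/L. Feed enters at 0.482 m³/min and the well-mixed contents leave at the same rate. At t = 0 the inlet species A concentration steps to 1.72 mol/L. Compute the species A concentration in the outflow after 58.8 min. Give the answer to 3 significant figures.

1.60 mol/L

Accumulation = in − out for the solute gives V dC/dt = Q(C_in − C).
So dC/dt = (C_in − C)/τ with τ = V/Q = 10.9/0.482 = 22.614 min.
This is linear first-order; C(t) = C_in + (C₀ − C_in) e^(−t/τ).
C(58.8) = 1.72 + (0.0953 − 1.72)·e^(−58.8/22.614) = 1.72 + (-1.6247)·0.074263 = 1.5993 mol/L.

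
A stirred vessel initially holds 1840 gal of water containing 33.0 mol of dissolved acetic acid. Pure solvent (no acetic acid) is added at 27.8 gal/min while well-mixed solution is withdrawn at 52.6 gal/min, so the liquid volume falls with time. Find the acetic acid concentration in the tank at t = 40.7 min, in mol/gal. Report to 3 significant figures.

Let m(t) be the amount of acetic acid. Volume: V(t) = V₀ + (Q_in − Q_out) t = 1840 − 24.800 t; V(40.7) = 830.64 gal.
Species balance (pure solvent in): dm/dt = −Q_out · m/V(t).
Separate: dm/m = −Q_out dt/V(t) ⇒ ln(m/m₀) = −(Q_out/(Q_in−Q_out)) ln(V/V₀).
m = m₀ (V₀/V)^(Q_out/(Q_in−Q_out)) = 33.0 × (1840/830.64)^(-2.1210) = 6.1083 mol.
C = m/V = 6.1083/830.64 = 0.0073537 mol/gal.

0.00735 mol/gal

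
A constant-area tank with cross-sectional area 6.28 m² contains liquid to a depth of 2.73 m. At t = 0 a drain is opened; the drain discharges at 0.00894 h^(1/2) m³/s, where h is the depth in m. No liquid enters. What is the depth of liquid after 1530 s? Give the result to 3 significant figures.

Mass balance (ρ constant): A dh/dt = −0.00894 √h.
Separate and integrate: 2(√h − √h₀) = −(0.00894/A) t.
√h = √2.73 − 0.00894·1530/(2·6.28) = 1.6523 − 1.0890 = 0.56324.
h = 0.56324² = 0.31724 m.

0.317 m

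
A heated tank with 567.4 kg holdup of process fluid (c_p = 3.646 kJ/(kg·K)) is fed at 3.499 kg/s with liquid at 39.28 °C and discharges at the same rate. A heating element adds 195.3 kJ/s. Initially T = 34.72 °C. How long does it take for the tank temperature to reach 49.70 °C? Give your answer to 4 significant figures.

227.4 s

Energy balance: M c_p dT/dt = ṁ c_p (T_in − T) + 195.3.
τ = M/ṁ = 162.161 s; T_ss = T_in + Q̇/(ṁ c_p) = 54.5888 °C.
T(t) = T_ss + (T₀ − T_ss) e^(−t/τ). Set T = 49.70:
e^(−t/τ) = (49.70 − 54.5888)/(34.72 − 54.5888) = 0.246055
t = −162.161 · ln(0.246055) = 227.382 s.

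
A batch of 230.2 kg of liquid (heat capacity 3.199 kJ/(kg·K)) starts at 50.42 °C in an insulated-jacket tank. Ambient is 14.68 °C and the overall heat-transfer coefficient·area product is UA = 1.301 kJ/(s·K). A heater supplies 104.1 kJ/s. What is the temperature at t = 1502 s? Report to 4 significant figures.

91.58 °C

M c_p dT/dt = −UA(T − T_amb) + Q̇.
dT/dt = (T_ss − T)/τ with T_ss = T_amb + Q̇/UA = 14.68 + 104.1/1.301 = 94.6954 °C, τ = M c_p/UA = 230.2·3.199/1.301 = 566.034 s.
T approaches T_ss exponentially: T(t) = T_ss + (T₀ − T_ss) e^(−t/τ).
T(1502) = 94.6954 + (-44.2754)·0.0704007 = 91.5784 °C.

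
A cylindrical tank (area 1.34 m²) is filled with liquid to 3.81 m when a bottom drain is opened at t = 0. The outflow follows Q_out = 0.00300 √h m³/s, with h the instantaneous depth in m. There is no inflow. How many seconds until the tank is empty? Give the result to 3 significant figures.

A dh/dt = −Q_out = −0.00300 √h.
Separate and integrate: 2(√h − √h₀) = −(0.00300/A) t.
Set h = 0: 2√h₀ = (0.00300/A) t_empty ⇒ t_empty = 2A√h₀/0.00300.
t_empty = 2·1.34·√3.81/0.00300 = 2.6800·1.9519/0.00300 = 1743.7 s.

1740 s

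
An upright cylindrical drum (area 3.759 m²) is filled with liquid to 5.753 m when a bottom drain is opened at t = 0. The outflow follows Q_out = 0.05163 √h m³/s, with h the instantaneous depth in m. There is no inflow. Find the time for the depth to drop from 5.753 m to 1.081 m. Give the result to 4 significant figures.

197.9 s

With no inflow, A dh/dt = −0.05163 √h.
Separate and integrate: 2(√h − √h₀) = −(0.05163/A) t.
t = 2A(√h₀ − √h)/0.05163 = 2·3.759·(√5.753 − √1.081)/0.05163
  = 7.51800 × (2.39854 − 1.03971) / 0.05163 = 197.863 s.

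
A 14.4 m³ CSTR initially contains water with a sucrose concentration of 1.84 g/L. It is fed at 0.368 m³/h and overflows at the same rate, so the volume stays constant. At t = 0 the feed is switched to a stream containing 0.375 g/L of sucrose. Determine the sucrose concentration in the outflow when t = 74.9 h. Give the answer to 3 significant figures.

Species balance on the tank: V dC/dt = Q(C_in − C).
Time constant τ = V/Q = 14.4/0.368 = 39.130 h.
Solution: C(t) = C_in + (C₀ − C_in) e^(−t/τ).
C(74.9) = 0.375 + (1.84 − 0.375)·e^(−74.9/39.130) = 0.375 + (1.4650)·0.14747 = 0.59105 g/L.

0.591 g/L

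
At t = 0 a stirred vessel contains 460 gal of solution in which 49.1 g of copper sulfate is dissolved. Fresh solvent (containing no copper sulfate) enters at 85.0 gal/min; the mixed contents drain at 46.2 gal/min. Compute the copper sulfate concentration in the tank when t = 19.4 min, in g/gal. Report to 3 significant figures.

Let m(t) be the amount of copper sulfate. Volume: V(t) = V₀ + (Q_in − Q_out) t = 460 + 38.800 t; V(19.4) = 1212.7 gal.
Solute balance: dm/dt = 0 − Q_out C = −Q_out m/V(t).
dm/m = −Q_out dt/(V₀ + 38.800 t); integrating gives ln(m/m₀) = −(Q_out/(Q_in−Q_out)) ln(V/V₀).
m = m₀ (V₀/V)^(Q_out/(Q_in−Q_out)) = 49.1 × (460/1212.7)^(1.1907) = 15.480 g.
C = m/V = 15.480/1212.7 = 0.012765 g/gal.

0.0128 g/gal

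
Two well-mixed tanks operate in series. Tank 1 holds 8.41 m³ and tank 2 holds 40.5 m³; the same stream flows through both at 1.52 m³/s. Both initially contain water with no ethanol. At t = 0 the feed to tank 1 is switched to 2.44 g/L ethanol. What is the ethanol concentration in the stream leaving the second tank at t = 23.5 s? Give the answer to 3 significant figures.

Species balance on tank i: dCᵢ/dt = (Cᵢ₋₁ − Cᵢ)/τᵢ with τᵢ = Vᵢ/Q.
τ₁ = 8.41/1.52 = 5.5329 s; τ₂ = 40.5/1.52 = 26.645 s.
Solving the cascade with C₁(0)=C₂(0)=0 gives C₂(t) = C_in[1 − (τ₁ e^(−t/τ₁) − τ₂ e^(−t/τ₂))/(τ₁ − τ₂)].
At t = 23.5: e^(−t/τ₁) = 0.014302, e^(−t/τ₂) = 0.41396.
C₂ = 2.44·[1 − (5.5329·0.014302 − 26.645·0.41396)/(-21.112)] = 2.44·0.48129 = 1.1744 g/L.

1.17 g/L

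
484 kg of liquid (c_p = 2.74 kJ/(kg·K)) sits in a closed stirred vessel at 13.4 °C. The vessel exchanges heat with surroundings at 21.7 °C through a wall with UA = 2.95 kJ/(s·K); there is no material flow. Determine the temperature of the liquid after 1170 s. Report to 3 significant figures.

21.1 °C

Lumped-capacitance energy balance: M c_p dT/dt = UA(T_amb − T).
dT/dt = (T_ss − T)/τ with T_ss = T_amb = 21.700 °C, τ = M c_p/UA = 484·2.74/2.95 = 449.55 s.
Integrating: T(t) = T_ss + (T₀ − T_ss) e^(−t/τ).
T(1170) = 21.700 + (-8.3000)·0.074079 = 21.085 °C.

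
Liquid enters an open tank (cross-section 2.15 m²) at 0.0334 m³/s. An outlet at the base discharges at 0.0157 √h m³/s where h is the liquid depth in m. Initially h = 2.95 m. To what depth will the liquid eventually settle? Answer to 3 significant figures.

A dh/dt = Q_in − 0.0157 √h. Steady state requires inflow = outflow:
Q_in = 0.0157 √h_ss ⇒ √h_ss = 0.0334/0.0157 = 2.1274.
h_ss = 2.1274² = 4.5258 m. (Since h₀ = 2.95 m < h_ss, the level will rise toward this value.)

4.53 m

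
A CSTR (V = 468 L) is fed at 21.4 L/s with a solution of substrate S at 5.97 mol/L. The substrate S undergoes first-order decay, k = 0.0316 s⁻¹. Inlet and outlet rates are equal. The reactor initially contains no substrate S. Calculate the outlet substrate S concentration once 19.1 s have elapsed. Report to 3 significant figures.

Accumulation = in − out − consumed: V dC/dt = Q C_in − Q C − k V C.
dC/dt = (Q/V) C_in − (Q/V + k) C; effective rate a = Q/V + k = 0.045726 + 0.0316 = 0.077326 s⁻¹.
C_ss = Q C_in/(Q + kV) = 3.5303 mol/L; C(t) = C_ss + (C₀ − C_ss) e^(−a t).
C(19.1) = 3.5303 + (-3.5303)·e^(−0.077326·19.1) = 3.5303 + (-3.5303)·0.22834 = 2.7242 mol/L.

2.72 mol/L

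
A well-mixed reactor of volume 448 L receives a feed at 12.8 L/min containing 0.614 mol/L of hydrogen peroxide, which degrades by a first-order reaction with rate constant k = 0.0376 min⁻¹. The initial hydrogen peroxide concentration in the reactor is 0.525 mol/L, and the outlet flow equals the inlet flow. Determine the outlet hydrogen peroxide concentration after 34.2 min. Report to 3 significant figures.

Species balance: V dC/dt = Q C_in − Q C − k V C.
dC/dt = (Q/V) C_in − (Q/V + k) C; effective rate a = Q/V + k = 0.028571 + 0.0376 = 0.066171 min⁻¹.
C_ss = Q C_in/(Q + kV) = 0.26511 mol/L; C(t) = C_ss + (C₀ − C_ss) e^(−a t).
C(34.2) = 0.26511 + (0.25989)·e^(−0.066171·34.2) = 0.26511 + (0.25989)·0.10403 = 0.29215 mol/L.

0.292 mol/L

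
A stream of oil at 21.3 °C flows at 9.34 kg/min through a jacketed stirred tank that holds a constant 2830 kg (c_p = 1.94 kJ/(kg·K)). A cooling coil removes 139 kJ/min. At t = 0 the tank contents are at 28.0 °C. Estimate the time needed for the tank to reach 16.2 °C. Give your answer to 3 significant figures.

M c_p dT/dt = ṁ c_p (T_in − T) − Q̇.
τ = M/ṁ = 303.00 min; T_ss = T_in − Q̇/(ṁ c_p) = 13.629 °C.
T(t) = T_ss + (T₀ − T_ss) e^(−t/τ). Set T = 16.2:
e^(−t/τ) = (16.2 − 13.629)/(28.0 − 13.629) = 0.17892
t = −303.00 · ln(0.17892) = 521.41 min.

521 min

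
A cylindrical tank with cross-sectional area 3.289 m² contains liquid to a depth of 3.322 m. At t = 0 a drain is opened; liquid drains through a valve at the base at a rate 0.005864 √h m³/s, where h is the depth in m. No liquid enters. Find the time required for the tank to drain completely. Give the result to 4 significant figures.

Mass balance (ρ constant): A dh/dt = −0.005864 √h.
∫ h^(−1/2) dh = −(0.005864/A) ∫ dt, giving 2√h = 2√h₀ − (0.005864/A) t.
Set h = 0: 2√h₀ = (0.005864/A) t_empty ⇒ t_empty = 2A√h₀/0.005864.
t_empty = 2·3.289·√3.322/0.005864 = 6.57800·1.82264/0.005864 = 2044.56 s.

2045 s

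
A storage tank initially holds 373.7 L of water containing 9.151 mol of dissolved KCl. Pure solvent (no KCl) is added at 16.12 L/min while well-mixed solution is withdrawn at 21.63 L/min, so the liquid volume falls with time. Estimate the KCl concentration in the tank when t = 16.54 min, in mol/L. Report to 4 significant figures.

Let m(t) be the amount of KCl. Volume: V(t) = V₀ + (Q_in − Q_out) t = 373.7 − 5.51000 t; V(16.54) = 282.565 L.
Solute balance: dm/dt = 0 − Q_out C = −Q_out m/V(t).
dm/m = −Q_out dt/(V₀ − 5.51000 t); integrating gives ln(m/m₀) = −(Q_out/(Q_in−Q_out)) ln(V/V₀).
m = m₀ (V₀/V)^(Q_out/(Q_in−Q_out)) = 9.151 × (373.7/282.565)^(-3.92559) = 3.05408 mol.
C = m/V = 3.05408/282.565 = 0.0108084 mol/L.

0.01081 mol/L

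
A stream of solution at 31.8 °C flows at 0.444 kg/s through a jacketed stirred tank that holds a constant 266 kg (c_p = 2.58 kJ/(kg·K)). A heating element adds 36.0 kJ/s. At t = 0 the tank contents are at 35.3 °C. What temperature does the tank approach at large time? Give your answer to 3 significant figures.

63.2 °C

First-law balance (no shaft work): M c_p dT/dt = ṁ c_p (T_in − T) + 36.0.
At steady state dT/dt = 0 ⇒ T_ss = T_in + Q̇/(ṁ c_p) = 31.8 + 36.0/(0.444·2.58) = 63.227 °C.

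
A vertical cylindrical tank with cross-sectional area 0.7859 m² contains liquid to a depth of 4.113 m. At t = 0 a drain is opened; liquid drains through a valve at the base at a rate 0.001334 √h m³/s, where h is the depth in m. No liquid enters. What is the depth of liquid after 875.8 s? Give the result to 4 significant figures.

With no inflow, A dh/dt = −0.001334 √h.
Separate and integrate: 2(√h − √h₀) = −(0.001334/A) t.
√h = √4.113 − 0.001334·875.8/(2·0.7859) = 2.02805 − 0.743299 = 1.28475.
h = 1.28475² = 1.65059 m.

1.651 m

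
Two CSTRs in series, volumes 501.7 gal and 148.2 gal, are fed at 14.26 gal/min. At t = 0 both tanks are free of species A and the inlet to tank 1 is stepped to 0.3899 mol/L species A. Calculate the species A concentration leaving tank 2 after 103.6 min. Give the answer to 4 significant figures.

0.3608 mol/L

Species balance on tank i: dCᵢ/dt = (Cᵢ₋₁ − Cᵢ)/τᵢ with τᵢ = Vᵢ/Q.
τ₁ = 501.7/14.26 = 35.1823 min; τ₂ = 148.2/14.26 = 10.3927 min.
Tank 1: C₁ = C_in(1 − e^(−t/τ₁)). Tank 2 (τ₁ ≠ τ₂): C₂ = C_in[1 − (τ₁ e^(−t/τ₁) − τ₂ e^(−t/τ₂))/(τ₁ − τ₂)].
At t = 103.6: e^(−t/τ₁) = 0.0526199, e^(−t/τ₂) = 4.68514e-05.
C₂ = 0.3899·[1 − (35.1823·0.0526199 − 10.3927·4.68514e-05)/(24.7896)] = 0.3899·0.925340 = 0.360790 mol/L.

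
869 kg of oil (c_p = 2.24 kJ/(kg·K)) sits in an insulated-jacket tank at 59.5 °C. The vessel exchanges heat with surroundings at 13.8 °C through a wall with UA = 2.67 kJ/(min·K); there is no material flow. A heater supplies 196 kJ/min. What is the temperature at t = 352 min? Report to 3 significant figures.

70.1 °C

M c_p dT/dt = −UA(T − T_amb) + Q̇.
dT/dt = (T_ss − T)/τ with T_ss = T_amb + Q̇/UA = 13.8 + 196/2.67 = 87.208 °C, τ = M c_p/UA = 869·2.24/2.67 = 729.05 min.
T approaches T_ss exponentially: T(t) = T_ss + (T₀ − T_ss) e^(−t/τ).
T(352) = 87.208 + (-27.708)·0.61704 = 70.111 °C.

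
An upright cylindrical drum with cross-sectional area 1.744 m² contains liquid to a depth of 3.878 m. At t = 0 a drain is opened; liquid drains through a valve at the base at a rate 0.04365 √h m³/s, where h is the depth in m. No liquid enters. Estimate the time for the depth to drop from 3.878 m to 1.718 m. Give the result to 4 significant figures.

52.62 s

Volume balance on the tank: A dh/dt = −0.04365 √h.
This is separable: 2 d(√h)/dt = −0.04365/A, so √h = √h₀ − (0.04365/(2A)) t.
t = 2A(√h₀ − √h)/0.04365 = 2·1.744·(√3.878 − √1.718)/0.04365
  = 3.48800 × (1.96926 − 1.31072) / 0.04365 = 52.6228 s.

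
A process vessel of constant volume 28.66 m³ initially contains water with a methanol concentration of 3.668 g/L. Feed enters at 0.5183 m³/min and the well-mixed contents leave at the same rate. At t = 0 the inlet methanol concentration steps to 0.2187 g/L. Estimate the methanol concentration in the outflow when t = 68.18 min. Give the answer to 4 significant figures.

Transient balance on the dissolved component: V dC/dt = Q(C_in − C).
Time constant τ = V/Q = 28.66/0.5183 = 55.2962 min.
This is linear first-order; C(t) = C_in + (C₀ − C_in) e^(−t/τ).
C(68.18) = 0.2187 + (3.668 − 0.2187)·e^(−68.18/55.2962) = 0.2187 + (3.44930)·0.291418 = 1.22389 g/L.

1.224 g/L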